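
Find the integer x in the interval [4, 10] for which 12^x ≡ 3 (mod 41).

Compute 12^4 mod 41 = 31, then multiply by 12 repeatedly:
  12^4=31  12^5=3
Found 3 at exponent 5.

5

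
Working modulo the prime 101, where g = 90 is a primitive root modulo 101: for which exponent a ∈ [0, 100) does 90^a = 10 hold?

75

Baby-step giant-step with m = ceil(sqrt(100)) = 10.
Baby table (90^j mod 101 for j=0..9):
  0:1  1:90  2:20  3:83  4:97  5:44  6:21  7:72
  8:16  9:26
Giant step factor: 90^(-10) ≡ 6 (mod 101).
Scan 10·6^i mod 101 for i = 0, 1, …:
  i=0: 10   i=1: 60   i=2: 57   i=3: 39
  i=4: 32   i=5: 91   i=6: 41   i=7: 44
Match at i=7, j=5: a = 7·10 + 5 = 75.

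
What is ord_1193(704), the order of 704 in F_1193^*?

The order of 704 must divide p − 1 = 1192 = 2^3 · 149.
Divisors: 1, 2, 4, 8, 149, 298, 596, 1192.
Check each in increasing order: 704^1 ≡ 704;  704^2 ≡ 521;  704^4 ≡ 630;  704^8 ≡ 824;  704^149 ≡ 1192;  704^298 ≡ 1.
Smallest exponent giving 1 is 298.

298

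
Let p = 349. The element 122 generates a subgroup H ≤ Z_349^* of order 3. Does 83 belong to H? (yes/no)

no

83 ∈ ⟨122⟩ iff 83^3 ≡ 1 (mod 349), since |⟨122⟩| = 3.
83^3 mod 349 = 125.
Since 125 ≠ 1, 83 does not lie in the subgroup.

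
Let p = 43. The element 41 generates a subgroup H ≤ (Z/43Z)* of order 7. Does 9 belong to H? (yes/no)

⟨41⟩ has order 7; its elements mod 43 are {1, 4, 11, 16, 21, 35, 41}.
9 is not in this set.

no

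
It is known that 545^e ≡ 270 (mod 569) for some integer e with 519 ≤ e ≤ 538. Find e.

519

Compute 545^519 mod 569 = 270, then multiply by 545 repeatedly:
  545^519=270
Found 270 at exponent 519.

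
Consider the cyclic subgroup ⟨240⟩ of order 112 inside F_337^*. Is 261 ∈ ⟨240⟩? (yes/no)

yes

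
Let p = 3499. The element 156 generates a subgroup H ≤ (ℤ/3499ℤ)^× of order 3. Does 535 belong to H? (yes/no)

no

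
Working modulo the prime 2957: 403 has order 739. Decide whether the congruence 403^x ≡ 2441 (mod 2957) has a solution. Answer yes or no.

2441 ∈ ⟨403⟩ iff 2441^739 ≡ 1 (mod 2957), since |⟨403⟩| = 739.
2441^739 mod 2957 = 1.
Since 1 = 1, 2441 lies in the subgroup.

yes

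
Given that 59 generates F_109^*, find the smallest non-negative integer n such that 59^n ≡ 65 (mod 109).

Baby-step giant-step with m = ceil(sqrt(108)) = 11.
Baby table (59^j mod 109 for j=0..10):
  0:1  1:59  2:102  3:23  4:49  5:57  6:93  7:37
  8:3  9:68  10:88
Giant step factor: 59^(-11) ≡ 79 (mod 109).
Scan 65·79^i mod 109 for i = 0, 1, …:
  i=0: 65   i=1: 12   i=2: 76   i=3: 9
  i=4: 57
Match at i=4, j=5: n = 4·11 + 5 = 49.

49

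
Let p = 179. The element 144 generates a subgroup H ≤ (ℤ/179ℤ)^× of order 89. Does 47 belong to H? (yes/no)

47 ∈ ⟨144⟩ iff 47^89 ≡ 1 (mod 179), since |⟨144⟩| = 89.
47^89 mod 179 = 1.
Since 1 = 1, 47 lies in the subgroup.

yes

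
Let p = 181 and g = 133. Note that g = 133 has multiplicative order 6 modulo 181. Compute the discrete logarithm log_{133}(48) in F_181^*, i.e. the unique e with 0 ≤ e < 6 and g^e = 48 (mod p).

4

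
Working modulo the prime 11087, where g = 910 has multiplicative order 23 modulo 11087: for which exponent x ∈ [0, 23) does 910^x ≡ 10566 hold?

7

Successive powers of 910 modulo 11087:
  910^0=1  910^1=910  910^2=7662  910^3=9784  910^4=579  910^5=5801
  910^6=1498  910^7=10566
So 910^7 ≡ 10566 (mod 11087), giving x = 7.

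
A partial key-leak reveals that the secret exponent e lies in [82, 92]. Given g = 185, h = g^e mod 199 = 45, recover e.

82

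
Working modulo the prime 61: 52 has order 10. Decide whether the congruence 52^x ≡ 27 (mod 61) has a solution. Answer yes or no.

27 ∈ ⟨52⟩ iff 27^10 ≡ 1 (mod 61), since |⟨52⟩| = 10.
27^10 mod 61 = 1.
Since 1 = 1, 27 lies in the subgroup.

yes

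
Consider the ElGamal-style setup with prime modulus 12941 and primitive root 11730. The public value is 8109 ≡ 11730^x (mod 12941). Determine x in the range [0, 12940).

Baby-step giant-step with m = ceil(sqrt(12940)) = 114.
Baby table (11730^j mod 12941 for j=0..113):
  0:1  1:11730  2:4188  3:1204  4:4289  5:8303  6:224  7:497
  8:6360  9:10876  10:3102  11:9309  12:11353  13:7800  14:1130  15:3316
  16:8975  17:1715  18:6636  19:165  20:7241  21:5147  22:4545  23:8871
  24:11190  25:11078  26:4359  27:1179  28:8682  29:7131  30:8947  31:9741
  32:5841  33:5276  34:3618  35:5601  36:11214  37:7896  38:1343  39:4193
  40:8090  41:12288  42:1382  43:8728  44:3189  45:7480  46:420  47:9020
  48:11925  49:981  50:2581  51:6131  52:3493  53:1684  54:5354  55:12688
  56:8740  57:1598  58:5972  59:1927  60:8724  61:8033  62:3669  63:8545
  64:4805  65:4595  66:85  67:593  68:6573  69:11753  70:2217  71:6941
  72:6099  73:3422  74:10019  75:5649  76:4850  77:1864  78:7371  79:3009
  80:5463  81:10099  82:12297  83:3424  84:7597  85:1084  86:7258  87:10442
  88:11036  89:3457  90:6457  91:9878  92:8167  93:9628  94:333  95:10849
  96:9917  97:12702  98:4727  99:8466  100:9887  101:10209  102:8497  103:11169
  104:10627  105:6998  106:1777  107:9200  108:1001  109:4243  110:12245  111:1691
  112:9818  113:3181
Giant step factor: 11730^(-114) ≡ 8113 (mod 12941).
Scan 8109·8113^i mod 12941 for i = 0, 1, …:
  i=0: 8109   i=1: 9214   i=2: 5966   i=3: 2818
  i=4: 8628   i=5: 1095   i=6: 6209   i=7: 7245
  i=8: 663   i=9: 8404     …   i=111: 7361
  i=112: 10019
Match at i=112, j=74: x = 112·114 + 74 = 12842.

12842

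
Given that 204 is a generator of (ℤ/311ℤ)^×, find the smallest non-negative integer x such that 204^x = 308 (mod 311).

181

Baby-step giant-step with m = ceil(sqrt(310)) = 18.
Baby table (204^j mod 311 for j=0..17):
  0:1  1:204  2:253  3:297  4:254  5:190  6:196  7:176
  8:139  9:55  10:24  11:231  12:163  13:286  14:187  15:206
  16:39  17:181
Giant step factor: 204^(-18) ≡ 150 (mod 311).
Scan 308·150^i mod 311 for i = 0, 1, …:
  i=0: 308   i=1: 172   i=2: 298   i=3: 227
  i=4: 151   i=5: 258   i=6: 136   i=7: 185
  i=8: 71   i=9: 76   i=10: 204
Match at i=10, j=1: x = 10·18 + 1 = 181.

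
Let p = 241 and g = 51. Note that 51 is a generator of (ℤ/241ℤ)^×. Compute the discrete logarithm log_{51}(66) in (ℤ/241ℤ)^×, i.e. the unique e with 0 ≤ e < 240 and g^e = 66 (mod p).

89

Baby-step giant-step with m = ceil(sqrt(240)) = 16.
Baby table (51^j mod 241 for j=0..15):
  0:1  1:51  2:191  3:101  4:90  5:11  6:79  7:173
  8:147  9:26  10:121  11:146  12:216  13:171  14:45  15:126
Giant step factor: 51^(-16) ≡ 119 (mod 241).
Scan 66·119^i mod 241 for i = 0, 1, …:
  i=0: 66   i=1: 142   i=2: 28   i=3: 199
  i=4: 63   i=5: 26
Match at i=5, j=9: e = 5·16 + 9 = 89.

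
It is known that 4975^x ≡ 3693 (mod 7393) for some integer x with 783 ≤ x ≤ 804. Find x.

Compute 4975^783 mod 7393 = 1835, then multiply by 4975 repeatedly:
  4975^783=1835  4975^784=6163  4975^785=2154  4975^786=3693
Found 3693 at exponent 786.

786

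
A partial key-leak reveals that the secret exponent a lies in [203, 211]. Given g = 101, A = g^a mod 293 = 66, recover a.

205

Compute 101^203 mod 293 = 129, then multiply by 101 repeatedly:
  101^203=129  101^204=137  101^205=66
Found 66 at exponent 205.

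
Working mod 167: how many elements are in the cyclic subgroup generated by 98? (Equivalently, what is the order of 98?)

The order of 98 must divide p − 1 = 166 = 2 · 83.
Divisors: 1, 2, 83, 166.
Check each in increasing order: 98^1 ≡ 98;  98^2 ≡ 85;  98^83 ≡ 1.
Smallest exponent giving 1 is 83.

83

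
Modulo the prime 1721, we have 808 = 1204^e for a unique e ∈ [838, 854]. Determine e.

852

Compute 1204^838 mod 1721 = 1001, then multiply by 1204 repeatedly:
  1204^838=1001  1204^839=504  1204^840=1024  1204^841=660  1204^842=1259
  1204^843=1356  1204^844=1116  1204^845=1284  1204^846=478  1204^847=698
  1204^848=544  1204^849=996  1204^850=1368  1204^851=75  1204^852=808
Found 808 at exponent 852.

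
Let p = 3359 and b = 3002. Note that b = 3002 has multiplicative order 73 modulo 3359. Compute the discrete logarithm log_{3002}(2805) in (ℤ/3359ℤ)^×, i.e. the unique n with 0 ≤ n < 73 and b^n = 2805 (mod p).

Successive powers of 3002 modulo 3359:
  3002^0=1  3002^1=3002  3002^2=3166  3002^3=1721  3002^4=300  3002^5=388
  3002^6=2562  3002^7=2373  3002^8=2666  3002^9=2194  3002^10=2748  3002^11=3151
  3002^12=358  3002^13=3195  3002^14=1445  3002^15=1421  3002^16=3271  3002^17=1185
  3002^18=189  3002^19=3066  3002^20=472  3002^21=2805
So 3002^21 ≡ 2805 (mod 3359), giving n = 21.

21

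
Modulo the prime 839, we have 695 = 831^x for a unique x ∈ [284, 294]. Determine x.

293

Compute 831^284 mod 839 = 443, then multiply by 831 repeatedly:
  831^284=443  831^285=651  831^286=665  831^287=553  831^288=610
  831^289=154  831^290=446  831^291=627  831^292=18  831^293=695
Found 695 at exponent 293.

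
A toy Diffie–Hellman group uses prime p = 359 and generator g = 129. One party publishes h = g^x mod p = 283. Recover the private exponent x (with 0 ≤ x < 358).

104

Baby-step giant-step with m = ceil(sqrt(358)) = 19.
Baby table (129^j mod 359 for j=0..18):
  0:1  1:129  2:127  3:228  4:333  5:236  6:288  7:175
  8:317  9:326  10:51  11:117  12:15  13:140  14:110  15:189
  16:328  17:309  18:12
Giant step factor: 129^(-19) ≡ 234 (mod 359).
Scan 283·234^i mod 359 for i = 0, 1, …:
  i=0: 283   i=1: 166   i=2: 72   i=3: 334
  i=4: 253   i=5: 326
Match at i=5, j=9: x = 5·19 + 9 = 104.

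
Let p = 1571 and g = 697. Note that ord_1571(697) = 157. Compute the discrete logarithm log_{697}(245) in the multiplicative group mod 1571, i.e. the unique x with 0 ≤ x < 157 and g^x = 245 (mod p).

Baby-step giant-step with m = ceil(sqrt(157)) = 13.
Baby table (697^j mod 1571 for j=0..12):
  0:1  1:697  2:370  3:246  4:223  5:1473  6:818  7:1444
  8:1028  9:140  10:178  11:1528  12:1449
Giant step factor: 697^(-13) ≡ 1029 (mod 1571).
Scan 245·1029^i mod 1571 for i = 0, 1, …:
  i=0: 245   i=1: 745   i=2: 1528
Match at i=2, j=11: x = 2·13 + 11 = 37.

37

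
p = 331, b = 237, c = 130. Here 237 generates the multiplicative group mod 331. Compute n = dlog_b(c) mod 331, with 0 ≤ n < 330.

Baby-step giant-step with m = ceil(sqrt(330)) = 19.
Baby table (237^j mod 331 for j=0..18):
  0:1  1:237  2:230  3:226  4:271  5:13  6:102  7:11
  8:290  9:213  10:169  11:2  12:143  13:129  14:121  15:211
  16:26  17:204  18:22
Giant step factor: 237^(-19) ≡ 222 (mod 331).
Scan 130·222^i mod 331 for i = 0, 1, …:
  i=0: 130   i=1: 63   i=2: 84   i=3: 112
  i=4: 39   i=5: 52   i=6: 290
Match at i=6, j=8: n = 6·19 + 8 = 122.

122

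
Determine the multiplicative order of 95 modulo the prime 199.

The order of 95 must divide p − 1 = 198 = 2 · 3^2 · 11.
Divisors: 1, 2, 3, 6, 9, 11, 18, 22, 33, 66, 99, 198.
Check each in increasing order: 95^1 ≡ 95;  95^2 ≡ 70;  95^3 ≡ 83;  95^6 ≡ 123;  95^9 ≡ 60;  95^11 ≡ 21;  95^18 ≡ 18;  95^22 ≡ 43;  95^33 ≡ 107;  95^66 ≡ 106;  95^99 ≡ 198;  95^198 ≡ 1.
Smallest exponent giving 1 is 198.

198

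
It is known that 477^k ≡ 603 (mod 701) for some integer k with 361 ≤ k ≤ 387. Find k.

385

Compute 477^361 mod 701 = 438, then multiply by 477 repeatedly:
  477^361=438  477^362=28  477^363=37  477^364=124  477^365=264
  477^366=449  477^367=368  477^368=286  477^369=428  477^370=165
  477^371=193  477^372=230  477^373=354  477^374=618  477^375=366
  477^376=33  477^377=319  477^378=46  477^379=211  477^380=404
  477^381=634  477^382=287  477^383=204  477^384=570  477^385=603
Found 603 at exponent 385.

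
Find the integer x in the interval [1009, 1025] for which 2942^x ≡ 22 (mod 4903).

1018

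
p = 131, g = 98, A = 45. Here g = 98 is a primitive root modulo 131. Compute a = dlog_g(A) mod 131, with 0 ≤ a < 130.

100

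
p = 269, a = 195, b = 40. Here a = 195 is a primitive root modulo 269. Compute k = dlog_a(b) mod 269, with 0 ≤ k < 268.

Baby-step giant-step with m = ceil(sqrt(268)) = 17.
Baby table (195^j mod 269 for j=0..16):
  0:1  1:195  2:96  3:159  4:70  5:200  6:264  7:101
  8:58  9:12  10:188  11:76  12:25  13:33  14:248  15:209
  16:136
Giant step factor: 195^(-17) ≡ 63 (mod 269).
Scan 40·63^i mod 269 for i = 0, 1, …:
  i=0: 40   i=1: 99   i=2: 50   i=3: 191
  i=4: 197   i=5: 37   i=6: 179   i=7: 248
Match at i=7, j=14: k = 7·17 + 14 = 133.

133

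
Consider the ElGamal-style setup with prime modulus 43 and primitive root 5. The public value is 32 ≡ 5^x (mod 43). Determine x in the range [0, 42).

39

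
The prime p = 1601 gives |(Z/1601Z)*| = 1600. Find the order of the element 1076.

The order of 1076 must divide p − 1 = 1600 = 2^6 · 5^2.
Divisors: 1, 2, 4, 5, 8, 10, 16, 20, 25, 32, 40, 50, 64, 80, 100, 160, 200, 320, 400, 800, 1600.
Check each in increasing order: 1076^1 ≡ 1076;  1076^2 ≡ 253;  1076^4 ≡ 1570;  1076^5 ≡ 265;  1076^8 ≡ 961;  1076^10 ≡ 1382;  1076^16 ≡ 1345;  1076^20 ≡ 1532;  1076^25 ≡ 927;  1076^32 ≡ 1496;  1076^40 ≡ 1559;  1076^50 ≡ 1193;  1076^64 ≡ 1419;  1076^80 ≡ 163;  1076^100 ≡ 1561;  1076^160 ≡ 953;  1076^200 ≡ 1600;  1076^320 ≡ 442;  1076^400 ≡ 1.
Smallest exponent giving 1 is 400.

400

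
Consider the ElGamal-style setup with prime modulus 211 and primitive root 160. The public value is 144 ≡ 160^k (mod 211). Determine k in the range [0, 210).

Baby-step giant-step with m = ceil(sqrt(210)) = 15.
Baby table (160^j mod 211 for j=0..14):
  0:1  1:160  2:69  3:68  4:119  5:50  6:193  7:74
  8:24  9:42  10:179  11:155  12:113  13:145  14:201
Giant step factor: 160^(-15) ≡ 12 (mod 211).
Scan 144·12^i mod 211 for i = 0, 1, …:
  i=0: 144   i=1: 40   i=2: 58   i=3: 63
  i=4: 123   i=5: 210   i=6: 199   i=7: 67
  i=8: 171   i=9: 153   i=10: 148   i=11: 88
  i=12: 1
Match at i=12, j=0: k = 12·15 + 0 = 180.

180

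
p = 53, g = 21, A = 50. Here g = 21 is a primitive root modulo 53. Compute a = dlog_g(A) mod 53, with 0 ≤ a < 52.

45

Baby-step giant-step with m = ceil(sqrt(52)) = 8.
Baby table (21^j mod 53 for j=0..7):
  0:1  1:21  2:17  3:39  4:24  5:27  6:37  7:35
Giant step factor: 21^(-8) ≡ 15 (mod 53).
Scan 50·15^i mod 53 for i = 0, 1, …:
  i=0: 50   i=1: 8   i=2: 14   i=3: 51
  i=4: 23   i=5: 27
Match at i=5, j=5: a = 5·8 + 5 = 45.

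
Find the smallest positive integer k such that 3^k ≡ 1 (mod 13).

The order of 3 must divide p − 1 = 12 = 2^2 · 3.
Divisors: 1, 2, 3, 4, 6, 12.
Check each in increasing order: 3^1 ≡ 3;  3^2 ≡ 9;  3^3 ≡ 1.
Smallest exponent giving 1 is 3.

3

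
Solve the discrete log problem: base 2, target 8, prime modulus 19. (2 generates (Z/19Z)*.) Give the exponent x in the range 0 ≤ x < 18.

Successive powers of 2 modulo 19:
  2^0=1  2^1=2  2^2=4  2^3=8
So 2^3 ≡ 8 (mod 19), giving x = 3.

3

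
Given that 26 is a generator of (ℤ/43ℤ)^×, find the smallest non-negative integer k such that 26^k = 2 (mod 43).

Baby-step giant-step with m = ceil(sqrt(42)) = 7.
Baby table (26^j mod 43 for j=0..6):
  0:1  1:26  2:31  3:32  4:15  5:3  6:35
Giant step factor: 26^(-7) ≡ 37 (mod 43).
Scan 2·37^i mod 43 for i = 0, 1, …:
  i=0: 2   i=1: 31
Match at i=1, j=2: k = 1·7 + 2 = 9.

9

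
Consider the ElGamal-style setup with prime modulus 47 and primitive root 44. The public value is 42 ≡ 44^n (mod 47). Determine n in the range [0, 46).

38

Baby-step giant-step with m = ceil(sqrt(46)) = 7.
Baby table (44^j mod 47 for j=0..6):
  0:1  1:44  2:9  3:20  4:34  5:39  6:24
Giant step factor: 44^(-7) ≡ 15 (mod 47).
Scan 42·15^i mod 47 for i = 0, 1, …:
  i=0: 42   i=1: 19   i=2: 3   i=3: 45
  i=4: 17   i=5: 20
Match at i=5, j=3: n = 5·7 + 3 = 38.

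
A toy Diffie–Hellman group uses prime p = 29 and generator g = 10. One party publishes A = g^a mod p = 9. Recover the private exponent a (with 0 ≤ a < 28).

Successive powers of 10 modulo 29:
  10^0=1  10^1=10  10^2=13  10^3=14  10^4=24  10^5=8
  10^6=22  10^7=17  10^8=25  10^9=18  10^10=6  10^11=2
  10^12=20  10^13=26  10^14=28  10^15=19  10^16=16  10^17=15
  10^18=5  10^19=21  10^20=7  10^21=12  10^22=4  10^23=11
  10^24=23  10^25=27  10^26=9
So 10^26 ≡ 9 (mod 29), giving a = 26.

26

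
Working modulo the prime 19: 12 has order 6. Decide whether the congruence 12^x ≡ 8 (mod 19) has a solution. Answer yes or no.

8 ∈ ⟨12⟩ iff 8^6 ≡ 1 (mod 19), since |⟨12⟩| = 6.
8^6 mod 19 = 1.
Since 1 = 1, 8 lies in the subgroup.

yes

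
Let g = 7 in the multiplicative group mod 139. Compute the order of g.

69

The order of 7 must divide p − 1 = 138 = 2 · 3 · 23.
Divisors: 1, 2, 3, 6, 23, 46, 69, 138.
Check each in increasing order: 7^1 ≡ 7;  7^2 ≡ 49;  7^3 ≡ 65;  7^6 ≡ 55;  7^23 ≡ 96;  7^46 ≡ 42;  7^69 ≡ 1.
Smallest exponent giving 1 is 69.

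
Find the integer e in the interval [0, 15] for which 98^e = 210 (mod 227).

8

Compute 98^0 mod 227 = 1, then multiply by 98 repeatedly:
  98^0=1  98^1=98  98^2=70  98^3=50  98^4=133
  98^5=95  98^6=3  98^7=67  98^8=210
Found 210 at exponent 8.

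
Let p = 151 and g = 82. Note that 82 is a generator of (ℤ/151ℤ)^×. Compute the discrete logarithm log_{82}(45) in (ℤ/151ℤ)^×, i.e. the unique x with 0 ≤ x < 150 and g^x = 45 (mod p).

94

Baby-step giant-step with m = ceil(sqrt(150)) = 13.
Baby table (82^j mod 151 for j=0..12):
  0:1  1:82  2:80  3:67  4:58  5:75  6:110  7:111
  8:42  9:122  10:38  11:96  12:20
Giant step factor: 82^(-13) ≡ 115 (mod 151).
Scan 45·115^i mod 151 for i = 0, 1, …:
  i=0: 45   i=1: 41   i=2: 34   i=3: 135
  i=4: 123   i=5: 102   i=6: 103   i=7: 67
Match at i=7, j=3: x = 7·13 + 3 = 94.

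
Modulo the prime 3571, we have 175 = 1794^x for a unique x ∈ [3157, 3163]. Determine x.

Compute 1794^3157 mod 3571 = 2441, then multiply by 1794 repeatedly:
  1794^3157=2441  1794^3158=1108  1794^3159=2276  1794^3160=1491  1794^3161=175
Found 175 at exponent 3161.

3161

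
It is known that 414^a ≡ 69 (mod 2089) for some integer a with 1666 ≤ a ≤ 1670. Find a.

1667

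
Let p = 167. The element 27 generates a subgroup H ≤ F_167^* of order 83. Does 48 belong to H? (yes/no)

yes

48 ∈ ⟨27⟩ iff 48^83 ≡ 1 (mod 167), since |⟨27⟩| = 83.
48^83 mod 167 = 1.
Since 1 = 1, 48 lies in the subgroup.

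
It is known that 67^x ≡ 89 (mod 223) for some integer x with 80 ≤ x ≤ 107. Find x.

94

Compute 67^80 mod 223 = 65, then multiply by 67 repeatedly:
  67^80=65  67^81=118  67^82=101  67^83=77  67^84=30
  67^85=3  67^86=201  67^87=87  67^88=31  67^89=70
  67^90=7  67^91=23  67^92=203  67^93=221  67^94=89
Found 89 at exponent 94.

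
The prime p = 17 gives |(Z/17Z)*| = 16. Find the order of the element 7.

16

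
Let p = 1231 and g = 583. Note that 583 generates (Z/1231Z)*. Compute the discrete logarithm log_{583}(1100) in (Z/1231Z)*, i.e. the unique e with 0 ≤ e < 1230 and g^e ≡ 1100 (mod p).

780

Baby-step giant-step with m = ceil(sqrt(1230)) = 36.
Baby table (583^j mod 1231 for j=0..35):
  0:1  1:583  2:133  3:1217  4:455  5:600  6:196  7:1016
  8:217  9:949  10:548  11:655  12:255  13:945  14:678  15:123
  16:311  17:356  18:740  19:570  20:1171  21:719  22:637  23:840
  24:1013  25:930  26:550  27:590  28:521  29:917  30:357  31:92
  32:703  33:1157  34:1174  35:6
Giant step factor: 583^(-36) ≡ 101 (mod 1231).
Scan 1100·101^i mod 1231 for i = 0, 1, …:
  i=0: 1100   i=1: 310   i=2: 535   i=3: 1102
  i=4: 512   i=5: 10   i=6: 1010   i=7: 1068
  i=8: 771   i=9: 318     …   i=20: 656
  i=21: 1013
Match at i=21, j=24: e = 21·36 + 24 = 780.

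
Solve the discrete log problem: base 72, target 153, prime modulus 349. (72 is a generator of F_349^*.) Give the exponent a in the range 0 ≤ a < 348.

Baby-step giant-step with m = ceil(sqrt(348)) = 19.
Baby table (72^j mod 349 for j=0..18):
  0:1  1:72  2:298  3:167  4:158  5:208  6:318  7:211
  8:185  9:58  10:337  11:183  12:263  13:90  14:198  15:296
  16:23  17:260  18:223
Giant step factor: 72^(-19) ≡ 175 (mod 349).
Scan 153·175^i mod 349 for i = 0, 1, …:
  i=0: 153   i=1: 251   i=2: 300   i=3: 150
  i=4: 75   i=5: 212   i=6: 106   i=7: 53
  i=8: 201   i=9: 275     …   i=15: 97
  i=16: 223
Match at i=16, j=18: a = 16·19 + 18 = 322.

322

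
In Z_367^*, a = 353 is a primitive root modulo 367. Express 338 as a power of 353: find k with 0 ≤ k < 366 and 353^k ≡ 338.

18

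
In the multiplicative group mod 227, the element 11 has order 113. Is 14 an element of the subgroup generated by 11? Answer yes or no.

no

14 ∈ ⟨11⟩ iff 14^113 ≡ 1 (mod 227), since |⟨11⟩| = 113.
14^113 mod 227 = 226.
Since 226 ≠ 1, 14 does not lie in the subgroup.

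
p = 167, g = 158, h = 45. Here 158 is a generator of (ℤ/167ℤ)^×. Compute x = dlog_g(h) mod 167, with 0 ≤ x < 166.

Baby-step giant-step with m = ceil(sqrt(166)) = 13.
Baby table (158^j mod 167 for j=0..12):
  0:1  1:158  2:81  3:106  4:48  5:69  6:47  7:78
  8:133  9:139  10:85  11:70  12:38
Giant step factor: 158^(-13) ≡ 146 (mod 167).
Scan 45·146^i mod 167 for i = 0, 1, …:
  i=0: 45   i=1: 57   i=2: 139
Match at i=2, j=9: x = 2·13 + 9 = 35.

35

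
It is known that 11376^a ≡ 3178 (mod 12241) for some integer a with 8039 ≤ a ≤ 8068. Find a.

8043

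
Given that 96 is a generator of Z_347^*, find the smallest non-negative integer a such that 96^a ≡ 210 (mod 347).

Baby-step giant-step with m = ceil(sqrt(346)) = 19.
Baby table (96^j mod 347 for j=0..18):
  0:1  1:96  2:194  3:233  4:160  5:92  6:157  7:151
  8:269  9:146  10:136  11:217  12:12  13:111  14:246  15:20
  16:185  17:63  18:149
Giant step factor: 96^(-19) ≡ 338 (mod 347).
Scan 210·338^i mod 347 for i = 0, 1, …:
  i=0: 210   i=1: 192   i=2: 7   i=3: 284
  i=4: 220   i=5: 102   i=6: 123   i=7: 281
  i=8: 247   i=9: 206   i=10: 228   i=11: 30
  i=12: 77   i=13: 1
Match at i=13, j=0: a = 13·19 + 0 = 247.

247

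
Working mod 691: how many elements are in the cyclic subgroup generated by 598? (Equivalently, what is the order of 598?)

690

The order of 598 must divide p − 1 = 690 = 2 · 3 · 5 · 23.
Divisors: 1, 2, 3, 5, 6, 10, 15, 23, 30, 46, 69, 115, 138, 230, 345, 690.
Check each in increasing order: 598^1 ≡ 598;  598^2 ≡ 357;  598^3 ≡ 658;  598^5 ≡ 657;  598^6 ≡ 398;  598^10 ≡ 465;  598^15 ≡ 83;  598^23 ≡ 532;  598^30 ≡ 670;  598^46 ≡ 405;  598^69 ≡ 559;  598^115 ≡ 438;  598^138 ≡ 149;  598^230 ≡ 437;  598^345 ≡ 690;  598^690 ≡ 1.
Smallest exponent giving 1 is 690.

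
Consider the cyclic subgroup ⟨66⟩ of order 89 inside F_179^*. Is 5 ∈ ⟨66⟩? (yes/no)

5 ∈ ⟨66⟩ iff 5^89 ≡ 1 (mod 179), since |⟨66⟩| = 89.
5^89 mod 179 = 1.
Since 1 = 1, 5 lies in the subgroup.

yes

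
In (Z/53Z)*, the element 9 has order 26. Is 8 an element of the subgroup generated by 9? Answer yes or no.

no

8 ∈ ⟨9⟩ iff 8^26 ≡ 1 (mod 53), since |⟨9⟩| = 26.
8^26 mod 53 = 52.
Since 52 ≠ 1, 8 does not lie in the subgroup.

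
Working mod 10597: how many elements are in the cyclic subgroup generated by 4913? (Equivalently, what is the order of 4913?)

The order of 4913 must divide p − 1 = 10596 = 2^2 · 3 · 883.
Divisors: 1, 2, 3, 4, 6, 12, 883, 1766, 2649, 3532, 5298, 10596.
Check each in increasing order: 4913^1 ≡ 4913;  4913^2 ≡ 8200;  4913^3 ≡ 7403;  4913^4 ≡ 2035;  4913^6 ≡ 7322;  4913^12 ≡ 1461;  4913^883 ≡ 9793;  4913^1766 ≡ 10596;  4913^2649 ≡ 804;  4913^3532 ≡ 1.
Smallest exponent giving 1 is 3532.

3532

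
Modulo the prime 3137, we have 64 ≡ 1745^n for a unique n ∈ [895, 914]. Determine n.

904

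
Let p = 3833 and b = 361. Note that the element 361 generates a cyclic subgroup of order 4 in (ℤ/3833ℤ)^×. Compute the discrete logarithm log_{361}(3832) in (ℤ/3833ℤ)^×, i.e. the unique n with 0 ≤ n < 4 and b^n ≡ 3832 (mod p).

2

Successive powers of 361 modulo 3833:
  361^0=1  361^1=361  361^2=3832
So 361^2 ≡ 3832 (mod 3833), giving n = 2.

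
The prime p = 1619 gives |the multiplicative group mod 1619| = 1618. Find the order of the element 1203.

The order of 1203 must divide p − 1 = 1618 = 2 · 809.
Divisors: 1, 2, 809, 1618.
Check each in increasing order: 1203^1 ≡ 1203;  1203^2 ≡ 1442;  1203^809 ≡ 1618;  1203^1618 ≡ 1.
Smallest exponent giving 1 is 1618.

1618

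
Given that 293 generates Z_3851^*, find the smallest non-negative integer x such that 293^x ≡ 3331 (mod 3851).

Baby-step giant-step with m = ceil(sqrt(3850)) = 63.
Baby table (293^j mod 3851 for j=0..62):
  0:1  1:293  2:1127  3:2876  4:3150  5:2561  6:3279  7:1848
  8:2324  9:3156  10:468  11:2339  12:3700  13:1969  14:3118  15:887
  16:1874  17:2240  18:1650  19:2075  20:3368  21:968  22:2501  23:1103
  24:3546  25:3059  26:2855  27:848  28:2000  29:648  30:1165  31:2457
  32:3615  33:170  34:3598  35:2891  36:3694  37:211  38:207  39:2886
  40:2229  41:2278  42:1231  43:2540  44:977  45:1287  46:3544  47:2473
  48:601  49:2798  50:3402  51:3228  52:2309  53:2612  54:2818  55:1560
  56:2662  57:2064  58:145  59:124  60:1673  61:1112  62:2332
Giant step factor: 293^(-63) ≡ 2695 (mod 3851).
Scan 3331·2695^i mod 3851 for i = 0, 1, …:
  i=0: 3331   i=1: 364   i=2: 2826   i=3: 2643
  i=4: 2386   i=5: 2951   i=6: 630   i=7: 3410
  i=8: 1464   i=9: 2056     …   i=19: 690
  i=20: 3368
Match at i=20, j=20: x = 20·63 + 20 = 1280.

1280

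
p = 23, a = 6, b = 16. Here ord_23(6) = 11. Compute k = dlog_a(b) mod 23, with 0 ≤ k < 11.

Successive powers of 6 modulo 23:
  6^0=1  6^1=6  6^2=13  6^3=9  6^4=8  6^5=2
  6^6=12  6^7=3  6^8=18  6^9=16
So 6^9 ≡ 16 (mod 23), giving k = 9.

9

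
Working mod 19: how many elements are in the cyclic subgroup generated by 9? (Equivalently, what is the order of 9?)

9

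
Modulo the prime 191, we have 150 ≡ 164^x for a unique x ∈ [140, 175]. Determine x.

Compute 164^140 mod 191 = 160, then multiply by 164 repeatedly:
  164^140=160  164^141=73  164^142=130  164^143=119  164^144=34
  164^145=37  164^146=147  164^147=42  164^148=12  164^149=58
  164^150=153  164^151=71  164^152=184  164^153=189  164^154=54
  164^155=70  164^156=20  164^157=33  164^158=64  164^159=182
  164^160=52  164^161=124  164^162=90  164^163=53  164^164=97
  164^165=55  164^166=43  164^167=176  164^168=23  164^169=143
  164^170=150
Found 150 at exponent 170.

170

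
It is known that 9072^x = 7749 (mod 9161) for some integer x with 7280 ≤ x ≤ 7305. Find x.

7296

Compute 9072^7280 mod 9161 = 8137, then multiply by 9072 repeatedly:
  9072^7280=8137  9072^7281=8687  9072^7282=5542  9072^7283=1456  9072^7284=7831
  9072^7285=8438  9072^7286=220  9072^7287=7903  9072^7288=2030  9072^7289=2550
  9072^7290=2075  9072^7291=7706  9072^7292=1241  9072^7293=8644  9072^7294=208
  9072^7295=8971  9072^7296=7749
Found 7749 at exponent 7296.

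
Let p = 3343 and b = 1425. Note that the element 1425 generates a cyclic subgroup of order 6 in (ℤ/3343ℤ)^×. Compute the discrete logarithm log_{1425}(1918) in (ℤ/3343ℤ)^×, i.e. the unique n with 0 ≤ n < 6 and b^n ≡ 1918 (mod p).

Successive powers of 1425 modulo 3343:
  1425^0=1  1425^1=1425  1425^2=1424  1425^3=3342  1425^4=1918
So 1425^4 ≡ 1918 (mod 3343), giving n = 4.

4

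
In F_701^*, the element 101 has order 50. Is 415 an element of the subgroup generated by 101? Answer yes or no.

no

415 ∈ ⟨101⟩ iff 415^50 ≡ 1 (mod 701), since |⟨101⟩| = 50.
415^50 mod 701 = 361.
Since 361 ≠ 1, 415 does not lie in the subgroup.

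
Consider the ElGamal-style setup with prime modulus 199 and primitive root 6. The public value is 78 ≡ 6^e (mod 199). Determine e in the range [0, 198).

171

Baby-step giant-step with m = ceil(sqrt(198)) = 15.
Baby table (6^j mod 199 for j=0..14):
  0:1  1:6  2:36  3:17  4:102  5:15  6:90  7:142
  8:56  9:137  10:26  11:156  12:140  13:44  14:65
Giant step factor: 6^(-15) ≡ 174 (mod 199).
Scan 78·174^i mod 199 for i = 0, 1, …:
  i=0: 78   i=1: 40   i=2: 194   i=3: 125
  i=4: 59   i=5: 117   i=6: 60   i=7: 92
  i=8: 88   i=9: 188   i=10: 76   i=11: 90
Match at i=11, j=6: e = 11·15 + 6 = 171.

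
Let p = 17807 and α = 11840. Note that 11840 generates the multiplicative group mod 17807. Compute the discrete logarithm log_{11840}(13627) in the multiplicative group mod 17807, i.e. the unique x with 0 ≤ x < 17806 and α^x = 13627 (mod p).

Baby-step giant-step with m = ceil(sqrt(17806)) = 134.
Baby table (11840^j mod 17807 for j=0..133):
  0:1  1:11840  2:8896  3:235  4:4508  5:7141  6:1804  7:8767
  8:4277  9:14379  10:12440  11:7903  12:13542  13:3052  14:5277  15:12724
  16:4940  17:11412  18:16371  19:3445  20:10770  21:873  22:8260  23:2356
  24:9278  25:137  26:1643  27:7876  28:14388  29:12158  30:16739  31:15657
  32:8010  33:16125  34:11153  35:12615  36:14291  37:3326  38:8563  39:10669
  40:15909  41:114  42:14235  43:16952  44:8983  45:15316  46:12759  47:9779
  48:2246  49:6789  50:962  51:11407  52:10592  53:12386  54:9595  55:13947
  56:8169  57:11143  58:1057  59:14366  60:976  61:16904  62:10487  63:15676
  64:1479  65:7079  66:15618  67:9232  68:7514  69:1988  70:14873  71:2897
  72:4198  73:4983  74:4129  75:7145  76:13550  77:8737  78:5217  79:14604
  80:5390  81:15119  82:12996  83:2353  84:9372  85:9063  86:938  87:12159
  88:10772  89:6746  90:8245  91:2826  92:487  93:14419  94:5251  95:7603
  96:5135  97:5302  98:6005  99:13656  100:17287  101:4422  102:3900  103:2449
  104:6364  105:8343  106:5691  107:17559  108:1835  109:1860  110:12948  111:3857
  112:9732  113:15590  114:16045  115:7724  116:13215  117:13298  118:16633  119:7107
  120:8805  121:9022  122:14094  123:3563  124:1137  125:17795  126:376  127:90
  128:14987  129:17132  130:3343  131:13966  132:1638  133:2097
Giant step factor: 11840^(-134) ≡ 13818 (mod 17807).
Scan 13627·13818^i mod 17807 for i = 0, 1, …:
  i=0: 13627   i=1: 6668   i=2: 5006   i=3: 10520
  i=4: 6819   i=5: 8105   i=6: 6667   i=7: 8995
  i=8: 50   i=9: 14234     …   i=39: 3295
  i=40: 15618
Match at i=40, j=66: x = 40·134 + 66 = 5426.

5426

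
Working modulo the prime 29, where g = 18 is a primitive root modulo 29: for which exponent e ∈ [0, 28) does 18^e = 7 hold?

24

Successive powers of 18 modulo 29:
  18^0=1  18^1=18  18^2=5  18^3=3  18^4=25  18^5=15
  18^6=9  18^7=17  18^8=16  18^9=27  18^10=22  18^11=19
  18^12=23  18^13=8  18^14=28  18^15=11  18^16=24  18^17=26
  18^18=4  18^19=14  18^20=20  18^21=12  18^22=13  18^23=2
  18^24=7
So 18^24 ≡ 7 (mod 29), giving e = 24.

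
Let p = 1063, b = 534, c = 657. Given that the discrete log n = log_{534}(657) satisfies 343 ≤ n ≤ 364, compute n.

360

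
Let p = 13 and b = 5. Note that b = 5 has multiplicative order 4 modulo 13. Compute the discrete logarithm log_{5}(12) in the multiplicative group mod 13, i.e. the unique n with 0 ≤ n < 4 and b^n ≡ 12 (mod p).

2

Successive powers of 5 modulo 13:
  5^0=1  5^1=5  5^2=12
So 5^2 ≡ 12 (mod 13), giving n = 2.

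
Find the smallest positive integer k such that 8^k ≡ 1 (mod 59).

The order of 8 must divide p − 1 = 58 = 2 · 29.
Divisors: 1, 2, 29, 58.
Check each in increasing order: 8^1 ≡ 8;  8^2 ≡ 5;  8^29 ≡ 58;  8^58 ≡ 1.
Smallest exponent giving 1 is 58.

58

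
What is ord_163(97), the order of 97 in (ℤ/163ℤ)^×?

81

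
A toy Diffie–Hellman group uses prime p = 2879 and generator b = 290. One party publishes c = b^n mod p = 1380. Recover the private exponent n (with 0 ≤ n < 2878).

1005

Baby-step giant-step with m = ceil(sqrt(2878)) = 54.
Baby table (290^j mod 2879 for j=0..53):
  0:1  1:290  2:609  3:991  4:2369  5:1808  6:342  7:1294
  8:990  9:2079  10:1199  11:2230  12:1804  13:2061  14:1737  15:2784
  16:1240  17:2604  18:862  19:2386  20:980  21:2058  22:867  23:957
  24:1146  25:1255  26:1196  27:1360  28:2856  29:1967  30:388  31:239
  32:214  33:1601  34:771  35:1907  36:262  37:1126  38:1213  39:532
  40:1693  41:1540  42:355  43:2185  44:270  45:567  46:327  47:2702
  48:492  49:1609  50:212  51:1021  52:2432  53:2804
Giant step factor: 290^(-54) ≡ 393 (mod 2879).
Scan 1380·393^i mod 2879 for i = 0, 1, …:
  i=0: 1380   i=1: 1088   i=2: 1492   i=3: 1919
  i=4: 2748   i=5: 339   i=6: 793   i=7: 717
  i=8: 2518   i=9: 2077     …   i=17: 2634
  i=18: 1601
Match at i=18, j=33: n = 18·54 + 33 = 1005.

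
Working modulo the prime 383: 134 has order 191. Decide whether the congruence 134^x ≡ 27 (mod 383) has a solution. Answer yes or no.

27 ∈ ⟨134⟩ iff 27^191 ≡ 1 (mod 383), since |⟨134⟩| = 191.
27^191 mod 383 = 1.
Since 1 = 1, 27 lies in the subgroup.

yes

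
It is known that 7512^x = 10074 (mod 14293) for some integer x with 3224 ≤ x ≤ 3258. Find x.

Compute 7512^3224 mod 14293 = 1538, then multiply by 7512 repeatedly:
  7512^3224=1538  7512^3225=4712  7512^3226=7076  7512^3227=13538  7512^3228=2761
  7512^3229=1489  7512^3230=8242  7512^3231=10921  7512^3232=11025  7512^3233=6158
  7512^3234=6748  7512^3235=7998  7512^3236=7497  7512^3237=3044  7512^3238=12021
  7512^3239=12871  7512^3240=9100  7512^3241=10074
Found 10074 at exponent 3241.

3241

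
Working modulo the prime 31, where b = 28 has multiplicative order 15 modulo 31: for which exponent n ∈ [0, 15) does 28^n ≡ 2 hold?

Successive powers of 28 modulo 31:
  28^0=1  28^1=28  28^2=9  28^3=4  28^4=19  28^5=5
  28^6=16  28^7=14  28^8=20  28^9=2
So 28^9 ≡ 2 (mod 31), giving n = 9.

9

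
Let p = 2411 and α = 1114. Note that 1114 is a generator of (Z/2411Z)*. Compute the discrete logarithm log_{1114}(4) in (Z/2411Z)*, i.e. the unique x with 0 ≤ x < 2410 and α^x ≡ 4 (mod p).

2290

Baby-step giant-step with m = ceil(sqrt(2410)) = 50.
Baby table (1114^j mod 2411 for j=0..49):
  0:1  1:1114  2:1742  3:2144  4:1526  5:209  6:1370  7:17
  8:2061  9:682  10:283  11:1832  12:1142  13:1591  14:289  15:1283
  16:1950  17:2400  18:2212  19:126  20:526  21:91  22:112  23:1807
  24:2224  25:1439  26:2142  27:1709  28:1547  29:1904  30:1787  31:1643
  32:353  33:249  34:121  35:2189  36:1025  37:1447  38:1410  39:1179
  40:1822  41:2057  42:1048  43:548  44:489  45:2271  46:755  47:2042
  48:1215  49:939
Giant step factor: 1114^(-50) ≡ 1845 (mod 2411).
Scan 4·1845^i mod 2411 for i = 0, 1, …:
  i=0: 4   i=1: 147   i=2: 1183   i=3: 680
  i=4: 880   i=5: 997   i=6: 2283   i=7: 118
  i=8: 720   i=9: 2350     …   i=44: 312
  i=45: 1822
Match at i=45, j=40: x = 45·50 + 40 = 2290.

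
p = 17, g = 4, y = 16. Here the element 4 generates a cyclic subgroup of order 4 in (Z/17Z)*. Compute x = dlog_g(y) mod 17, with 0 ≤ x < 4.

2

Successive powers of 4 modulo 17:
  4^0=1  4^1=4  4^2=16
So 4^2 ≡ 16 (mod 17), giving x = 2.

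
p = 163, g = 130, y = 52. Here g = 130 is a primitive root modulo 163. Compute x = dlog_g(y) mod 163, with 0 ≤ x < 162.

Baby-step giant-step with m = ceil(sqrt(162)) = 13.
Baby table (130^j mod 163 for j=0..12):
  0:1  1:130  2:111  3:86  4:96  5:92  6:61  7:106
  8:88  9:30  10:151  11:70  12:135
Giant step factor: 130^(-13) ≡ 3 (mod 163).
Scan 52·3^i mod 163 for i = 0, 1, …:
  i=0: 52   i=1: 156   i=2: 142   i=3: 100
  i=4: 137   i=5: 85   i=6: 92
Match at i=6, j=5: x = 6·13 + 5 = 83.

83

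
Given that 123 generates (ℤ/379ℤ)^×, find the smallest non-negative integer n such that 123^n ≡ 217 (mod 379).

234

Baby-step giant-step with m = ceil(sqrt(378)) = 20.
Baby table (123^j mod 379 for j=0..19):
  0:1  1:123  2:348  3:356  4:203  5:334  6:150  7:258
  8:277  9:340  10:130  11:72  12:139  13:42  14:239  15:214
  16:171  17:188  18:5  19:236
Giant step factor: 123^(-20) ≡ 22 (mod 379).
Scan 217·22^i mod 379 for i = 0, 1, …:
  i=0: 217   i=1: 226   i=2: 45   i=3: 232
  i=4: 177   i=5: 104   i=6: 14   i=7: 308
  i=8: 333   i=9: 125   i=10: 97   i=11: 239
Match at i=11, j=14: n = 11·20 + 14 = 234.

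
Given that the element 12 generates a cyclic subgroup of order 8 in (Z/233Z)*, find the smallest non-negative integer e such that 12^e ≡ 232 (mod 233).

Successive powers of 12 modulo 233:
  12^0=1  12^1=12  12^2=144  12^3=97  12^4=232
So 12^4 ≡ 232 (mod 233), giving e = 4.

4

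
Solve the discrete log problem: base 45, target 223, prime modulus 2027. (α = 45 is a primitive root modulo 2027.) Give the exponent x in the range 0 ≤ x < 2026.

Baby-step giant-step with m = ceil(sqrt(2026)) = 46.
Baby table (45^j mod 2027 for j=0..45):
  0:1  1:45  2:2025  3:1937  4:4  5:180  6:2019  7:1667
  8:16  9:720  10:1995  11:587  12:64  13:853  14:1899  15:321
  16:256  17:1385  18:1515  19:1284  20:1024  21:1486  22:2006  23:1082
  24:42  25:1890  26:1943  27:274  28:168  29:1479  30:1691  31:1096
  32:672  33:1862  34:683  35:330  36:661  37:1367  38:705  39:1320
  40:617  41:1414  42:793  43:1226  44:441  45:1602
Giant step factor: 45^(-46) ≡ 632 (mod 2027).
Scan 223·632^i mod 2027 for i = 0, 1, …:
  i=0: 223   i=1: 1073   i=2: 1118   i=3: 1180
  i=4: 1851   i=5: 253   i=6: 1790   i=7: 214
  i=8: 1466   i=9: 173     …   i=16: 975
  i=17: 2019
Match at i=17, j=6: x = 17·46 + 6 = 788.

788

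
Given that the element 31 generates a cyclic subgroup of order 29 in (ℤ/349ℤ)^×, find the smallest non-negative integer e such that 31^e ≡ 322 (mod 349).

Successive powers of 31 modulo 349:
  31^0=1  31^1=31  31^2=263  31^3=126  31^4=67  31^5=332
  31^6=171  31^7=66  31^8=301  31^9=257  31^10=289  31^11=234
  31^12=274  31^13=118  31^14=168  31^15=322
So 31^15 ≡ 322 (mod 349), giving e = 15.

15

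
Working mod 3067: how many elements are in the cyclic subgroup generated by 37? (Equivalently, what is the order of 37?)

1533

The order of 37 must divide p − 1 = 3066 = 2 · 3 · 7 · 73.
Divisors: 1, 2, 3, 6, 7, 14, 21, 42, 73, 146, 219, 438, 511, 1022, 1533, 3066.
Check each in increasing order: 37^1 ≡ 37;  37^2 ≡ 1369;  37^3 ≡ 1581;  37^6 ≡ 3023;  37^7 ≡ 1439;  37^14 ≡ 496;  37^21 ≡ 2200;  37^42 ≡ 274;  37^73 ≡ 2379;  37^146 ≡ 1026;  37^219 ≡ 2589;  37^438 ≡ 1526;  37^511 ≡ 2093;  37^1022 ≡ 973;  37^1533 ≡ 1.
Smallest exponent giving 1 is 1533.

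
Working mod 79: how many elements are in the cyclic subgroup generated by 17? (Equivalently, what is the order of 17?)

The order of 17 must divide p − 1 = 78 = 2 · 3 · 13.
Divisors: 1, 2, 3, 6, 13, 26, 39, 78.
Check each in increasing order: 17^1 ≡ 17;  17^2 ≡ 52;  17^3 ≡ 15;  17^6 ≡ 67;  17^13 ≡ 78;  17^26 ≡ 1.
Smallest exponent giving 1 is 26.

26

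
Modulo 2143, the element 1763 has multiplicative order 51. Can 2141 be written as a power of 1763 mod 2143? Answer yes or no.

no

2141 ∈ ⟨1763⟩ iff 2141^51 ≡ 1 (mod 2143), since |⟨1763⟩| = 51.
2141^51 mod 2143 = 2142.
Since 2142 ≠ 1, 2141 does not lie in the subgroup.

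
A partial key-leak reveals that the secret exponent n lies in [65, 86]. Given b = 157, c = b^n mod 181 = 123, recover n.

Compute 157^65 mod 181 = 89, then multiply by 157 repeatedly:
  157^65=89  157^66=36  157^67=41  157^68=102  157^69=86
  157^70=108  157^71=123
Found 123 at exponent 71.

71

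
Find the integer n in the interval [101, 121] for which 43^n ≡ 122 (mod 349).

116

Compute 43^101 mod 349 = 82, then multiply by 43 repeatedly:
  43^101=82  43^102=36  43^103=152  43^104=254  43^105=103
  43^106=241  43^107=242  43^108=285  43^109=40  43^110=324
  43^111=321  43^112=192  43^113=229  43^114=75  43^115=84
  43^116=122
Found 122 at exponent 116.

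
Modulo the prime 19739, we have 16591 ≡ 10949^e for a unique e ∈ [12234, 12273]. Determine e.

12244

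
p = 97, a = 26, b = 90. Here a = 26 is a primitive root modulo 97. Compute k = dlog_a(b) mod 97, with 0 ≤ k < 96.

29

Successive powers of 26 modulo 97:
  26^0=1  26^1=26  26^2=94  26^3=19  26^4=9  26^5=40
  26^6=70  26^7=74  26^8=81  26^9=69  26^10=48  26^11=84
  26^12=50  26^13=39  26^14=44  26^15=77  26^16=62  26^17=60
  26^18=8  26^19=14  26^20=73  26^21=55  26^22=72  26^23=29
  26^24=75  26^25=10  26^26=66  26^27=67  26^28=93  26^29=90
So 26^29 ≡ 90 (mod 97), giving k = 29.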